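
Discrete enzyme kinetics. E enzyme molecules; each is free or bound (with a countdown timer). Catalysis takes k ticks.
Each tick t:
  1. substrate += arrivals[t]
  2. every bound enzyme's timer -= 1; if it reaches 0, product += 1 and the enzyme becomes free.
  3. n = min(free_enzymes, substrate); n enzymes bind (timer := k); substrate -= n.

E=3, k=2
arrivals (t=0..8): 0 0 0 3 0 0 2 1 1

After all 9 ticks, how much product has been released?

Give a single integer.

Answer: 5

Derivation:
t=0: arr=0 -> substrate=0 bound=0 product=0
t=1: arr=0 -> substrate=0 bound=0 product=0
t=2: arr=0 -> substrate=0 bound=0 product=0
t=3: arr=3 -> substrate=0 bound=3 product=0
t=4: arr=0 -> substrate=0 bound=3 product=0
t=5: arr=0 -> substrate=0 bound=0 product=3
t=6: arr=2 -> substrate=0 bound=2 product=3
t=7: arr=1 -> substrate=0 bound=3 product=3
t=8: arr=1 -> substrate=0 bound=2 product=5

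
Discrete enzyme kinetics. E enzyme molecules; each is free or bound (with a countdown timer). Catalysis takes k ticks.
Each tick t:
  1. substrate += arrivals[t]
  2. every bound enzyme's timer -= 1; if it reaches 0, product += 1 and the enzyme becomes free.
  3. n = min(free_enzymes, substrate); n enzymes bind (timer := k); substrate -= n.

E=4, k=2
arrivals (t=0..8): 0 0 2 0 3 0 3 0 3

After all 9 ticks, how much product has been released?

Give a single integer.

t=0: arr=0 -> substrate=0 bound=0 product=0
t=1: arr=0 -> substrate=0 bound=0 product=0
t=2: arr=2 -> substrate=0 bound=2 product=0
t=3: arr=0 -> substrate=0 bound=2 product=0
t=4: arr=3 -> substrate=0 bound=3 product=2
t=5: arr=0 -> substrate=0 bound=3 product=2
t=6: arr=3 -> substrate=0 bound=3 product=5
t=7: arr=0 -> substrate=0 bound=3 product=5
t=8: arr=3 -> substrate=0 bound=3 product=8

Answer: 8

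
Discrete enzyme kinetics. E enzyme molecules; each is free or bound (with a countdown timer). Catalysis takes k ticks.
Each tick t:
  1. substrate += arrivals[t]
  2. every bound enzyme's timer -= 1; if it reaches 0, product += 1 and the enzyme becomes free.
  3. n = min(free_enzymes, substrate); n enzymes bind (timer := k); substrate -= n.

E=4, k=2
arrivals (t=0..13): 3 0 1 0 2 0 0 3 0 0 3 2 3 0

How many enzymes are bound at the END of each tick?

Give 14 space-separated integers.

Answer: 3 3 1 1 2 2 0 3 3 0 3 4 4 4

Derivation:
t=0: arr=3 -> substrate=0 bound=3 product=0
t=1: arr=0 -> substrate=0 bound=3 product=0
t=2: arr=1 -> substrate=0 bound=1 product=3
t=3: arr=0 -> substrate=0 bound=1 product=3
t=4: arr=2 -> substrate=0 bound=2 product=4
t=5: arr=0 -> substrate=0 bound=2 product=4
t=6: arr=0 -> substrate=0 bound=0 product=6
t=7: arr=3 -> substrate=0 bound=3 product=6
t=8: arr=0 -> substrate=0 bound=3 product=6
t=9: arr=0 -> substrate=0 bound=0 product=9
t=10: arr=3 -> substrate=0 bound=3 product=9
t=11: arr=2 -> substrate=1 bound=4 product=9
t=12: arr=3 -> substrate=1 bound=4 product=12
t=13: arr=0 -> substrate=0 bound=4 product=13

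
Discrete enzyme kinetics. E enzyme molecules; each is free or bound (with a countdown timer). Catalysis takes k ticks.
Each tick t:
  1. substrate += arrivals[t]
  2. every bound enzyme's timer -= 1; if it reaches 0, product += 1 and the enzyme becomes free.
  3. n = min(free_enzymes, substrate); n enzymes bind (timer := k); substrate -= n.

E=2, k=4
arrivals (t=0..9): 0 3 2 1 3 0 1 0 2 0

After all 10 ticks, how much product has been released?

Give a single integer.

t=0: arr=0 -> substrate=0 bound=0 product=0
t=1: arr=3 -> substrate=1 bound=2 product=0
t=2: arr=2 -> substrate=3 bound=2 product=0
t=3: arr=1 -> substrate=4 bound=2 product=0
t=4: arr=3 -> substrate=7 bound=2 product=0
t=5: arr=0 -> substrate=5 bound=2 product=2
t=6: arr=1 -> substrate=6 bound=2 product=2
t=7: arr=0 -> substrate=6 bound=2 product=2
t=8: arr=2 -> substrate=8 bound=2 product=2
t=9: arr=0 -> substrate=6 bound=2 product=4

Answer: 4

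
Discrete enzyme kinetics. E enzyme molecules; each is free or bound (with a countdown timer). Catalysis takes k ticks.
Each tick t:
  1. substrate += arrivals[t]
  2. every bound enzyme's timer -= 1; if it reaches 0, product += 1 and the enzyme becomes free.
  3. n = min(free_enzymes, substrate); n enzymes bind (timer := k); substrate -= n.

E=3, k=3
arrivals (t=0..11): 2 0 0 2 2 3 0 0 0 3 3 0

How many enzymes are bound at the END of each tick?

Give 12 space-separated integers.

Answer: 2 2 2 2 3 3 3 3 3 3 3 3

Derivation:
t=0: arr=2 -> substrate=0 bound=2 product=0
t=1: arr=0 -> substrate=0 bound=2 product=0
t=2: arr=0 -> substrate=0 bound=2 product=0
t=3: arr=2 -> substrate=0 bound=2 product=2
t=4: arr=2 -> substrate=1 bound=3 product=2
t=5: arr=3 -> substrate=4 bound=3 product=2
t=6: arr=0 -> substrate=2 bound=3 product=4
t=7: arr=0 -> substrate=1 bound=3 product=5
t=8: arr=0 -> substrate=1 bound=3 product=5
t=9: arr=3 -> substrate=2 bound=3 product=7
t=10: arr=3 -> substrate=4 bound=3 product=8
t=11: arr=0 -> substrate=4 bound=3 product=8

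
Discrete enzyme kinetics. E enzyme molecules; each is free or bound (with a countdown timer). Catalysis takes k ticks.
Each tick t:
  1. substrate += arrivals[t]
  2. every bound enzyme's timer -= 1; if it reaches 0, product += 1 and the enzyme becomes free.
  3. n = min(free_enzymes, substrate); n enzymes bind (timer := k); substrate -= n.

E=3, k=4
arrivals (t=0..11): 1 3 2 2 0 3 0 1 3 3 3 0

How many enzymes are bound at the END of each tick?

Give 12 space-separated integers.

t=0: arr=1 -> substrate=0 bound=1 product=0
t=1: arr=3 -> substrate=1 bound=3 product=0
t=2: arr=2 -> substrate=3 bound=3 product=0
t=3: arr=2 -> substrate=5 bound=3 product=0
t=4: arr=0 -> substrate=4 bound=3 product=1
t=5: arr=3 -> substrate=5 bound=3 product=3
t=6: arr=0 -> substrate=5 bound=3 product=3
t=7: arr=1 -> substrate=6 bound=3 product=3
t=8: arr=3 -> substrate=8 bound=3 product=4
t=9: arr=3 -> substrate=9 bound=3 product=6
t=10: arr=3 -> substrate=12 bound=3 product=6
t=11: arr=0 -> substrate=12 bound=3 product=6

Answer: 1 3 3 3 3 3 3 3 3 3 3 3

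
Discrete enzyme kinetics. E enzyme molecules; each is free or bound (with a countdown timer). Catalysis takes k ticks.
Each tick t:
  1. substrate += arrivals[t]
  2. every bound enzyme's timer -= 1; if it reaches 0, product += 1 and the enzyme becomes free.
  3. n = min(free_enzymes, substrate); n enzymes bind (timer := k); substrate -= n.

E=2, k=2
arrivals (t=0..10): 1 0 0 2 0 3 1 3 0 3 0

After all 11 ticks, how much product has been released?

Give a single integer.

Answer: 7

Derivation:
t=0: arr=1 -> substrate=0 bound=1 product=0
t=1: arr=0 -> substrate=0 bound=1 product=0
t=2: arr=0 -> substrate=0 bound=0 product=1
t=3: arr=2 -> substrate=0 bound=2 product=1
t=4: arr=0 -> substrate=0 bound=2 product=1
t=5: arr=3 -> substrate=1 bound=2 product=3
t=6: arr=1 -> substrate=2 bound=2 product=3
t=7: arr=3 -> substrate=3 bound=2 product=5
t=8: arr=0 -> substrate=3 bound=2 product=5
t=9: arr=3 -> substrate=4 bound=2 product=7
t=10: arr=0 -> substrate=4 bound=2 product=7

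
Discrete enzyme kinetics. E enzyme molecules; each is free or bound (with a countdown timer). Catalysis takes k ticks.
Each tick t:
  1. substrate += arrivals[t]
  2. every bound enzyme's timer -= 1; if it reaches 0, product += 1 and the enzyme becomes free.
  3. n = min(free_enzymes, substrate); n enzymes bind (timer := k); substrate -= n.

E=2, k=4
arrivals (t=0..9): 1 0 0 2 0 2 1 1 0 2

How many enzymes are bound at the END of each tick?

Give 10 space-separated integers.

Answer: 1 1 1 2 2 2 2 2 2 2

Derivation:
t=0: arr=1 -> substrate=0 bound=1 product=0
t=1: arr=0 -> substrate=0 bound=1 product=0
t=2: arr=0 -> substrate=0 bound=1 product=0
t=3: arr=2 -> substrate=1 bound=2 product=0
t=4: arr=0 -> substrate=0 bound=2 product=1
t=5: arr=2 -> substrate=2 bound=2 product=1
t=6: arr=1 -> substrate=3 bound=2 product=1
t=7: arr=1 -> substrate=3 bound=2 product=2
t=8: arr=0 -> substrate=2 bound=2 product=3
t=9: arr=2 -> substrate=4 bound=2 product=3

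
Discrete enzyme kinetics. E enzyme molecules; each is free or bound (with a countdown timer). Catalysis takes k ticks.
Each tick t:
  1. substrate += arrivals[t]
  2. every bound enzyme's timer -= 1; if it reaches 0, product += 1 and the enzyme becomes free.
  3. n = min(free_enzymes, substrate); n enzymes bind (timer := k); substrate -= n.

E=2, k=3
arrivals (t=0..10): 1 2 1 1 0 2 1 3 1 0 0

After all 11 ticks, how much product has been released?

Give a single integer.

Answer: 6

Derivation:
t=0: arr=1 -> substrate=0 bound=1 product=0
t=1: arr=2 -> substrate=1 bound=2 product=0
t=2: arr=1 -> substrate=2 bound=2 product=0
t=3: arr=1 -> substrate=2 bound=2 product=1
t=4: arr=0 -> substrate=1 bound=2 product=2
t=5: arr=2 -> substrate=3 bound=2 product=2
t=6: arr=1 -> substrate=3 bound=2 product=3
t=7: arr=3 -> substrate=5 bound=2 product=4
t=8: arr=1 -> substrate=6 bound=2 product=4
t=9: arr=0 -> substrate=5 bound=2 product=5
t=10: arr=0 -> substrate=4 bound=2 product=6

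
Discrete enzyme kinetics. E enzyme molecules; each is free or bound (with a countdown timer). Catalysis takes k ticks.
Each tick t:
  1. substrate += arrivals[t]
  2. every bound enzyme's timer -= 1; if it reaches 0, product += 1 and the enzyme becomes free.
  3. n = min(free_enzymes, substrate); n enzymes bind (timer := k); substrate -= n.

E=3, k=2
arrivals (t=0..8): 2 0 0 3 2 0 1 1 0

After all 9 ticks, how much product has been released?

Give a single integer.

Answer: 8

Derivation:
t=0: arr=2 -> substrate=0 bound=2 product=0
t=1: arr=0 -> substrate=0 bound=2 product=0
t=2: arr=0 -> substrate=0 bound=0 product=2
t=3: arr=3 -> substrate=0 bound=3 product=2
t=4: arr=2 -> substrate=2 bound=3 product=2
t=5: arr=0 -> substrate=0 bound=2 product=5
t=6: arr=1 -> substrate=0 bound=3 product=5
t=7: arr=1 -> substrate=0 bound=2 product=7
t=8: arr=0 -> substrate=0 bound=1 product=8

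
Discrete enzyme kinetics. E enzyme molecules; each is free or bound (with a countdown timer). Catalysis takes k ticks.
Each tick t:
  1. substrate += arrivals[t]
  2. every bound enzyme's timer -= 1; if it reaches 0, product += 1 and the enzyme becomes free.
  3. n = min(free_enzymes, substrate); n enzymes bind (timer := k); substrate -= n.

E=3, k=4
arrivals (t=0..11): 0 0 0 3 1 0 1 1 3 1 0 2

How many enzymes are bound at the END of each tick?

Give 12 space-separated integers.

Answer: 0 0 0 3 3 3 3 3 3 3 3 3

Derivation:
t=0: arr=0 -> substrate=0 bound=0 product=0
t=1: arr=0 -> substrate=0 bound=0 product=0
t=2: arr=0 -> substrate=0 bound=0 product=0
t=3: arr=3 -> substrate=0 bound=3 product=0
t=4: arr=1 -> substrate=1 bound=3 product=0
t=5: arr=0 -> substrate=1 bound=3 product=0
t=6: arr=1 -> substrate=2 bound=3 product=0
t=7: arr=1 -> substrate=0 bound=3 product=3
t=8: arr=3 -> substrate=3 bound=3 product=3
t=9: arr=1 -> substrate=4 bound=3 product=3
t=10: arr=0 -> substrate=4 bound=3 product=3
t=11: arr=2 -> substrate=3 bound=3 product=6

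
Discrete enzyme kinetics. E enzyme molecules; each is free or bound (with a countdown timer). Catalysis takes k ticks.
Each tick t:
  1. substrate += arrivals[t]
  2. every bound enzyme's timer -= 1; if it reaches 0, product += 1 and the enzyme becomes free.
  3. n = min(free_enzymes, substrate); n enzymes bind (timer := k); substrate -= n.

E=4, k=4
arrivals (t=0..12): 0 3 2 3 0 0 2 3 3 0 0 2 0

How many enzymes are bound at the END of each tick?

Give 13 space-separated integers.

t=0: arr=0 -> substrate=0 bound=0 product=0
t=1: arr=3 -> substrate=0 bound=3 product=0
t=2: arr=2 -> substrate=1 bound=4 product=0
t=3: arr=3 -> substrate=4 bound=4 product=0
t=4: arr=0 -> substrate=4 bound=4 product=0
t=5: arr=0 -> substrate=1 bound=4 product=3
t=6: arr=2 -> substrate=2 bound=4 product=4
t=7: arr=3 -> substrate=5 bound=4 product=4
t=8: arr=3 -> substrate=8 bound=4 product=4
t=9: arr=0 -> substrate=5 bound=4 product=7
t=10: arr=0 -> substrate=4 bound=4 product=8
t=11: arr=2 -> substrate=6 bound=4 product=8
t=12: arr=0 -> substrate=6 bound=4 product=8

Answer: 0 3 4 4 4 4 4 4 4 4 4 4 4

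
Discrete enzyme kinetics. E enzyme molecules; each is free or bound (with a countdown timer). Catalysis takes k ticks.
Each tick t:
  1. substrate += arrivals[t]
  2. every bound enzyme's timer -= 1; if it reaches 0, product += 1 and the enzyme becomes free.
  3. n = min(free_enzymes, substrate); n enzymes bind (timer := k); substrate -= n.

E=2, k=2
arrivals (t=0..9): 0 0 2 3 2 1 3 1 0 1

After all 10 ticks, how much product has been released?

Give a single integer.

Answer: 6

Derivation:
t=0: arr=0 -> substrate=0 bound=0 product=0
t=1: arr=0 -> substrate=0 bound=0 product=0
t=2: arr=2 -> substrate=0 bound=2 product=0
t=3: arr=3 -> substrate=3 bound=2 product=0
t=4: arr=2 -> substrate=3 bound=2 product=2
t=5: arr=1 -> substrate=4 bound=2 product=2
t=6: arr=3 -> substrate=5 bound=2 product=4
t=7: arr=1 -> substrate=6 bound=2 product=4
t=8: arr=0 -> substrate=4 bound=2 product=6
t=9: arr=1 -> substrate=5 bound=2 product=6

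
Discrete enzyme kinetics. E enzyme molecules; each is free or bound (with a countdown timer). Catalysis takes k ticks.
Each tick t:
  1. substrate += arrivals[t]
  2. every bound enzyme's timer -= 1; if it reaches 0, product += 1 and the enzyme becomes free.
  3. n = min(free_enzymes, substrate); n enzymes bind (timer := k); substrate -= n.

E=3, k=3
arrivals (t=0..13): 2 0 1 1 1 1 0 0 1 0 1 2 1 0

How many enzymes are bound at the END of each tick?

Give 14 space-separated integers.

Answer: 2 2 3 2 3 3 2 1 1 1 2 3 3 3

Derivation:
t=0: arr=2 -> substrate=0 bound=2 product=0
t=1: arr=0 -> substrate=0 bound=2 product=0
t=2: arr=1 -> substrate=0 bound=3 product=0
t=3: arr=1 -> substrate=0 bound=2 product=2
t=4: arr=1 -> substrate=0 bound=3 product=2
t=5: arr=1 -> substrate=0 bound=3 product=3
t=6: arr=0 -> substrate=0 bound=2 product=4
t=7: arr=0 -> substrate=0 bound=1 product=5
t=8: arr=1 -> substrate=0 bound=1 product=6
t=9: arr=0 -> substrate=0 bound=1 product=6
t=10: arr=1 -> substrate=0 bound=2 product=6
t=11: arr=2 -> substrate=0 bound=3 product=7
t=12: arr=1 -> substrate=1 bound=3 product=7
t=13: arr=0 -> substrate=0 bound=3 product=8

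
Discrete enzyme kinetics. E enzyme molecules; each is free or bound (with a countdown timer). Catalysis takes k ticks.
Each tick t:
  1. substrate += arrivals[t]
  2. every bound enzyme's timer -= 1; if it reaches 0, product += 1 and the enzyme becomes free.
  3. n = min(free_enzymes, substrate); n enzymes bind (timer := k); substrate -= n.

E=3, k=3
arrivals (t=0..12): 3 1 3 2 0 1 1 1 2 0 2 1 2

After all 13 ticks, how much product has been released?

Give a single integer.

t=0: arr=3 -> substrate=0 bound=3 product=0
t=1: arr=1 -> substrate=1 bound=3 product=0
t=2: arr=3 -> substrate=4 bound=3 product=0
t=3: arr=2 -> substrate=3 bound=3 product=3
t=4: arr=0 -> substrate=3 bound=3 product=3
t=5: arr=1 -> substrate=4 bound=3 product=3
t=6: arr=1 -> substrate=2 bound=3 product=6
t=7: arr=1 -> substrate=3 bound=3 product=6
t=8: arr=2 -> substrate=5 bound=3 product=6
t=9: arr=0 -> substrate=2 bound=3 product=9
t=10: arr=2 -> substrate=4 bound=3 product=9
t=11: arr=1 -> substrate=5 bound=3 product=9
t=12: arr=2 -> substrate=4 bound=3 product=12

Answer: 12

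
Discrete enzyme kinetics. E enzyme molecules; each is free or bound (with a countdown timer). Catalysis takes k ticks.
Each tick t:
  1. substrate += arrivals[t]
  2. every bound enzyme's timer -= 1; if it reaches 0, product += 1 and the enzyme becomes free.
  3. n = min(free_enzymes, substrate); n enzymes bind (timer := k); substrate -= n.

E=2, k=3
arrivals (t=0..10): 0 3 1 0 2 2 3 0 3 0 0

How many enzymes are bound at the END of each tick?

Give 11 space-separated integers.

Answer: 0 2 2 2 2 2 2 2 2 2 2

Derivation:
t=0: arr=0 -> substrate=0 bound=0 product=0
t=1: arr=3 -> substrate=1 bound=2 product=0
t=2: arr=1 -> substrate=2 bound=2 product=0
t=3: arr=0 -> substrate=2 bound=2 product=0
t=4: arr=2 -> substrate=2 bound=2 product=2
t=5: arr=2 -> substrate=4 bound=2 product=2
t=6: arr=3 -> substrate=7 bound=2 product=2
t=7: arr=0 -> substrate=5 bound=2 product=4
t=8: arr=3 -> substrate=8 bound=2 product=4
t=9: arr=0 -> substrate=8 bound=2 product=4
t=10: arr=0 -> substrate=6 bound=2 product=6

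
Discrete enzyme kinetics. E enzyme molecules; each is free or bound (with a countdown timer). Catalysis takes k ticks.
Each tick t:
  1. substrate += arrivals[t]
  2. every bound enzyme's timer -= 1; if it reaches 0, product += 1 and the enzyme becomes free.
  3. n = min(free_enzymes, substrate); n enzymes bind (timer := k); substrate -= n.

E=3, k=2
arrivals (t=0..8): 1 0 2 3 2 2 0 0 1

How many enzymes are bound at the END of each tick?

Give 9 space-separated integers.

Answer: 1 1 2 3 3 3 3 3 2

Derivation:
t=0: arr=1 -> substrate=0 bound=1 product=0
t=1: arr=0 -> substrate=0 bound=1 product=0
t=2: arr=2 -> substrate=0 bound=2 product=1
t=3: arr=3 -> substrate=2 bound=3 product=1
t=4: arr=2 -> substrate=2 bound=3 product=3
t=5: arr=2 -> substrate=3 bound=3 product=4
t=6: arr=0 -> substrate=1 bound=3 product=6
t=7: arr=0 -> substrate=0 bound=3 product=7
t=8: arr=1 -> substrate=0 bound=2 product=9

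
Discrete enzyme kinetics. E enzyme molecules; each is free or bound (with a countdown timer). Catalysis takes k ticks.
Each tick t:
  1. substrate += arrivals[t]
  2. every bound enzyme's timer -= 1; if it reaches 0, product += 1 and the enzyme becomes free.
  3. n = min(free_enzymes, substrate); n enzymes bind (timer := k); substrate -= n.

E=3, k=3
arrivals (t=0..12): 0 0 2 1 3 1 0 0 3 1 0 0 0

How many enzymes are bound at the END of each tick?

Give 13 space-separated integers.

t=0: arr=0 -> substrate=0 bound=0 product=0
t=1: arr=0 -> substrate=0 bound=0 product=0
t=2: arr=2 -> substrate=0 bound=2 product=0
t=3: arr=1 -> substrate=0 bound=3 product=0
t=4: arr=3 -> substrate=3 bound=3 product=0
t=5: arr=1 -> substrate=2 bound=3 product=2
t=6: arr=0 -> substrate=1 bound=3 product=3
t=7: arr=0 -> substrate=1 bound=3 product=3
t=8: arr=3 -> substrate=2 bound=3 product=5
t=9: arr=1 -> substrate=2 bound=3 product=6
t=10: arr=0 -> substrate=2 bound=3 product=6
t=11: arr=0 -> substrate=0 bound=3 product=8
t=12: arr=0 -> substrate=0 bound=2 product=9

Answer: 0 0 2 3 3 3 3 3 3 3 3 3 2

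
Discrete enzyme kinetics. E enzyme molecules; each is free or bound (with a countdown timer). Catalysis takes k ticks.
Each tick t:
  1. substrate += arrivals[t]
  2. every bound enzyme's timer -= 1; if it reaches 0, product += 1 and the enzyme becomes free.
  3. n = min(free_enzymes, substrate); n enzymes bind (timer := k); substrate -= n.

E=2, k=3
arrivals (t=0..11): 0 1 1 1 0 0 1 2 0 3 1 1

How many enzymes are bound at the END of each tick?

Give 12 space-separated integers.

Answer: 0 1 2 2 2 1 2 2 2 2 2 2

Derivation:
t=0: arr=0 -> substrate=0 bound=0 product=0
t=1: arr=1 -> substrate=0 bound=1 product=0
t=2: arr=1 -> substrate=0 bound=2 product=0
t=3: arr=1 -> substrate=1 bound=2 product=0
t=4: arr=0 -> substrate=0 bound=2 product=1
t=5: arr=0 -> substrate=0 bound=1 product=2
t=6: arr=1 -> substrate=0 bound=2 product=2
t=7: arr=2 -> substrate=1 bound=2 product=3
t=8: arr=0 -> substrate=1 bound=2 product=3
t=9: arr=3 -> substrate=3 bound=2 product=4
t=10: arr=1 -> substrate=3 bound=2 product=5
t=11: arr=1 -> substrate=4 bound=2 product=5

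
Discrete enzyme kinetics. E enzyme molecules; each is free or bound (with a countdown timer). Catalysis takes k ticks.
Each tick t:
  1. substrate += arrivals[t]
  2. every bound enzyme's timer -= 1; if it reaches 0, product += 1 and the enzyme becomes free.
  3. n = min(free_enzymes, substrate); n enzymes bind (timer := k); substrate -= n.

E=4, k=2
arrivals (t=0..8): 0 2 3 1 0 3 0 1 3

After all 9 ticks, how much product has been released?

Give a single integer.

Answer: 9

Derivation:
t=0: arr=0 -> substrate=0 bound=0 product=0
t=1: arr=2 -> substrate=0 bound=2 product=0
t=2: arr=3 -> substrate=1 bound=4 product=0
t=3: arr=1 -> substrate=0 bound=4 product=2
t=4: arr=0 -> substrate=0 bound=2 product=4
t=5: arr=3 -> substrate=0 bound=3 product=6
t=6: arr=0 -> substrate=0 bound=3 product=6
t=7: arr=1 -> substrate=0 bound=1 product=9
t=8: arr=3 -> substrate=0 bound=4 product=9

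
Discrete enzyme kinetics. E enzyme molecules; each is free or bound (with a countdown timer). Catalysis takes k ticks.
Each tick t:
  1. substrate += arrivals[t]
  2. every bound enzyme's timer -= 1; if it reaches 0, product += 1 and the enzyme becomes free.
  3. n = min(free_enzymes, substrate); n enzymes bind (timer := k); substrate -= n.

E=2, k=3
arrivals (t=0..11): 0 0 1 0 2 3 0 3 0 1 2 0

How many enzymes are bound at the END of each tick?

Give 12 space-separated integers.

t=0: arr=0 -> substrate=0 bound=0 product=0
t=1: arr=0 -> substrate=0 bound=0 product=0
t=2: arr=1 -> substrate=0 bound=1 product=0
t=3: arr=0 -> substrate=0 bound=1 product=0
t=4: arr=2 -> substrate=1 bound=2 product=0
t=5: arr=3 -> substrate=3 bound=2 product=1
t=6: arr=0 -> substrate=3 bound=2 product=1
t=7: arr=3 -> substrate=5 bound=2 product=2
t=8: arr=0 -> substrate=4 bound=2 product=3
t=9: arr=1 -> substrate=5 bound=2 product=3
t=10: arr=2 -> substrate=6 bound=2 product=4
t=11: arr=0 -> substrate=5 bound=2 product=5

Answer: 0 0 1 1 2 2 2 2 2 2 2 2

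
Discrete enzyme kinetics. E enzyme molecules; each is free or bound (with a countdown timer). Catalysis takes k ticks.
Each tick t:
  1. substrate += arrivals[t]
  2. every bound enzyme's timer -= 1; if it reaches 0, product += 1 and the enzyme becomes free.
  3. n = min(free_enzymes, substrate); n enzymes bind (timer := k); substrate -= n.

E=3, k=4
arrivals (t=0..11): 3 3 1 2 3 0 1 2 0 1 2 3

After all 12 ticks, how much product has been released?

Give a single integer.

t=0: arr=3 -> substrate=0 bound=3 product=0
t=1: arr=3 -> substrate=3 bound=3 product=0
t=2: arr=1 -> substrate=4 bound=3 product=0
t=3: arr=2 -> substrate=6 bound=3 product=0
t=4: arr=3 -> substrate=6 bound=3 product=3
t=5: arr=0 -> substrate=6 bound=3 product=3
t=6: arr=1 -> substrate=7 bound=3 product=3
t=7: arr=2 -> substrate=9 bound=3 product=3
t=8: arr=0 -> substrate=6 bound=3 product=6
t=9: arr=1 -> substrate=7 bound=3 product=6
t=10: arr=2 -> substrate=9 bound=3 product=6
t=11: arr=3 -> substrate=12 bound=3 product=6

Answer: 6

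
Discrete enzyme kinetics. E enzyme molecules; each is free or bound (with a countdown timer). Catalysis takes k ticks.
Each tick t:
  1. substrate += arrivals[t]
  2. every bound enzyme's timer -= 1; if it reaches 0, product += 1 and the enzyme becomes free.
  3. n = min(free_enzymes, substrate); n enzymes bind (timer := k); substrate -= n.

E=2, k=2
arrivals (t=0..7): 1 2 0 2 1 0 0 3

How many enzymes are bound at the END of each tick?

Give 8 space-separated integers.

Answer: 1 2 2 2 2 2 1 2

Derivation:
t=0: arr=1 -> substrate=0 bound=1 product=0
t=1: arr=2 -> substrate=1 bound=2 product=0
t=2: arr=0 -> substrate=0 bound=2 product=1
t=3: arr=2 -> substrate=1 bound=2 product=2
t=4: arr=1 -> substrate=1 bound=2 product=3
t=5: arr=0 -> substrate=0 bound=2 product=4
t=6: arr=0 -> substrate=0 bound=1 product=5
t=7: arr=3 -> substrate=1 bound=2 product=6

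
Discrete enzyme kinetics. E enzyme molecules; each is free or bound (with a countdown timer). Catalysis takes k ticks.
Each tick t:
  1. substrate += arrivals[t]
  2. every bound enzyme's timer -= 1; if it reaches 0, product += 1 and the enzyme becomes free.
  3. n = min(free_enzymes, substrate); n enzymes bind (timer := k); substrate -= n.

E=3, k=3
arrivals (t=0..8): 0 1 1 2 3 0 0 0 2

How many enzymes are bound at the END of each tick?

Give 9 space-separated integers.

Answer: 0 1 2 3 3 3 3 3 3

Derivation:
t=0: arr=0 -> substrate=0 bound=0 product=0
t=1: arr=1 -> substrate=0 bound=1 product=0
t=2: arr=1 -> substrate=0 bound=2 product=0
t=3: arr=2 -> substrate=1 bound=3 product=0
t=4: arr=3 -> substrate=3 bound=3 product=1
t=5: arr=0 -> substrate=2 bound=3 product=2
t=6: arr=0 -> substrate=1 bound=3 product=3
t=7: arr=0 -> substrate=0 bound=3 product=4
t=8: arr=2 -> substrate=1 bound=3 product=5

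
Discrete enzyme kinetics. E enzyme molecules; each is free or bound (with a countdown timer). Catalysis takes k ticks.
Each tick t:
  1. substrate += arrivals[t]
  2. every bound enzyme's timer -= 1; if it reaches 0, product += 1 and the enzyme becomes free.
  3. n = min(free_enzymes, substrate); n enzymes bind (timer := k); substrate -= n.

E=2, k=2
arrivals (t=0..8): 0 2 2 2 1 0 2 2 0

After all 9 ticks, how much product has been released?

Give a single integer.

Answer: 6

Derivation:
t=0: arr=0 -> substrate=0 bound=0 product=0
t=1: arr=2 -> substrate=0 bound=2 product=0
t=2: arr=2 -> substrate=2 bound=2 product=0
t=3: arr=2 -> substrate=2 bound=2 product=2
t=4: arr=1 -> substrate=3 bound=2 product=2
t=5: arr=0 -> substrate=1 bound=2 product=4
t=6: arr=2 -> substrate=3 bound=2 product=4
t=7: arr=2 -> substrate=3 bound=2 product=6
t=8: arr=0 -> substrate=3 bound=2 product=6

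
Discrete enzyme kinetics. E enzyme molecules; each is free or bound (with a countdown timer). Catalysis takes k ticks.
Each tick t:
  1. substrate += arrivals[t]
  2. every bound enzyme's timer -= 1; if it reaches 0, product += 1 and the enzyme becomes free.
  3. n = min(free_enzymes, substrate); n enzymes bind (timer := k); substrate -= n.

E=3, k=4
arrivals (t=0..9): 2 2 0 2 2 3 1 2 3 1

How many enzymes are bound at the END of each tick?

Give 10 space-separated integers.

Answer: 2 3 3 3 3 3 3 3 3 3

Derivation:
t=0: arr=2 -> substrate=0 bound=2 product=0
t=1: arr=2 -> substrate=1 bound=3 product=0
t=2: arr=0 -> substrate=1 bound=3 product=0
t=3: arr=2 -> substrate=3 bound=3 product=0
t=4: arr=2 -> substrate=3 bound=3 product=2
t=5: arr=3 -> substrate=5 bound=3 product=3
t=6: arr=1 -> substrate=6 bound=3 product=3
t=7: arr=2 -> substrate=8 bound=3 product=3
t=8: arr=3 -> substrate=9 bound=3 product=5
t=9: arr=1 -> substrate=9 bound=3 product=6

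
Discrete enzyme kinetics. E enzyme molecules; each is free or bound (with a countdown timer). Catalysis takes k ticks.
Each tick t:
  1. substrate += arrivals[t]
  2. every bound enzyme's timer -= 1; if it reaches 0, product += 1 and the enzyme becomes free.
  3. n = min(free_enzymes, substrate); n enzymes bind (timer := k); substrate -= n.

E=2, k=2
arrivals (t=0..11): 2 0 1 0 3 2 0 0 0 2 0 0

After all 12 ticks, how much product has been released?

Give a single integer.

t=0: arr=2 -> substrate=0 bound=2 product=0
t=1: arr=0 -> substrate=0 bound=2 product=0
t=2: arr=1 -> substrate=0 bound=1 product=2
t=3: arr=0 -> substrate=0 bound=1 product=2
t=4: arr=3 -> substrate=1 bound=2 product=3
t=5: arr=2 -> substrate=3 bound=2 product=3
t=6: arr=0 -> substrate=1 bound=2 product=5
t=7: arr=0 -> substrate=1 bound=2 product=5
t=8: arr=0 -> substrate=0 bound=1 product=7
t=9: arr=2 -> substrate=1 bound=2 product=7
t=10: arr=0 -> substrate=0 bound=2 product=8
t=11: arr=0 -> substrate=0 bound=1 product=9

Answer: 9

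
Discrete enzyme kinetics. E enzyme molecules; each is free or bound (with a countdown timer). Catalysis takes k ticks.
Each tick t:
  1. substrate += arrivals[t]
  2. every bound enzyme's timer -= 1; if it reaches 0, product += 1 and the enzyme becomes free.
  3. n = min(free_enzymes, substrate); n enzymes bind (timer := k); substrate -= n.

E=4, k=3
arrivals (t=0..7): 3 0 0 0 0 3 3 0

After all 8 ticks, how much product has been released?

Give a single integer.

t=0: arr=3 -> substrate=0 bound=3 product=0
t=1: arr=0 -> substrate=0 bound=3 product=0
t=2: arr=0 -> substrate=0 bound=3 product=0
t=3: arr=0 -> substrate=0 bound=0 product=3
t=4: arr=0 -> substrate=0 bound=0 product=3
t=5: arr=3 -> substrate=0 bound=3 product=3
t=6: arr=3 -> substrate=2 bound=4 product=3
t=7: arr=0 -> substrate=2 bound=4 product=3

Answer: 3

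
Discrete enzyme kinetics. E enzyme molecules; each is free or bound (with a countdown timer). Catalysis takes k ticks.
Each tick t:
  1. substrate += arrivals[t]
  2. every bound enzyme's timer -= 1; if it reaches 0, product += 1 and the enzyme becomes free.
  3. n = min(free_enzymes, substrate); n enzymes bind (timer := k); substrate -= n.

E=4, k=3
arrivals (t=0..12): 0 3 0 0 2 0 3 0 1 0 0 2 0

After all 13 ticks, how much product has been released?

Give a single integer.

Answer: 9

Derivation:
t=0: arr=0 -> substrate=0 bound=0 product=0
t=1: arr=3 -> substrate=0 bound=3 product=0
t=2: arr=0 -> substrate=0 bound=3 product=0
t=3: arr=0 -> substrate=0 bound=3 product=0
t=4: arr=2 -> substrate=0 bound=2 product=3
t=5: arr=0 -> substrate=0 bound=2 product=3
t=6: arr=3 -> substrate=1 bound=4 product=3
t=7: arr=0 -> substrate=0 bound=3 product=5
t=8: arr=1 -> substrate=0 bound=4 product=5
t=9: arr=0 -> substrate=0 bound=2 product=7
t=10: arr=0 -> substrate=0 bound=1 product=8
t=11: arr=2 -> substrate=0 bound=2 product=9
t=12: arr=0 -> substrate=0 bound=2 product=9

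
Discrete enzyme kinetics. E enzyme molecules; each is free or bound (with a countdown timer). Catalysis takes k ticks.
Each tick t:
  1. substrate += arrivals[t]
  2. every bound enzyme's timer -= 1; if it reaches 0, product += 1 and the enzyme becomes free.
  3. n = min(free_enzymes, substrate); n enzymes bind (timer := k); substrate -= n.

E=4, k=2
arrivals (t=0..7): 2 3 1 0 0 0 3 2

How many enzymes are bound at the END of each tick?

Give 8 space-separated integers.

Answer: 2 4 4 2 0 0 3 4

Derivation:
t=0: arr=2 -> substrate=0 bound=2 product=0
t=1: arr=3 -> substrate=1 bound=4 product=0
t=2: arr=1 -> substrate=0 bound=4 product=2
t=3: arr=0 -> substrate=0 bound=2 product=4
t=4: arr=0 -> substrate=0 bound=0 product=6
t=5: arr=0 -> substrate=0 bound=0 product=6
t=6: arr=3 -> substrate=0 bound=3 product=6
t=7: arr=2 -> substrate=1 bound=4 product=6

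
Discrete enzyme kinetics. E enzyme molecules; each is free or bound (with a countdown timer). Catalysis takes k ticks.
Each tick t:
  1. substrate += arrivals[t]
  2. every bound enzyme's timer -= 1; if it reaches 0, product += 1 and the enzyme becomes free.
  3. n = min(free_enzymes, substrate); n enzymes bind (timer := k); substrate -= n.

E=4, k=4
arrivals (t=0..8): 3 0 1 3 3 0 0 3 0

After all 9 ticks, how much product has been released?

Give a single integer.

t=0: arr=3 -> substrate=0 bound=3 product=0
t=1: arr=0 -> substrate=0 bound=3 product=0
t=2: arr=1 -> substrate=0 bound=4 product=0
t=3: arr=3 -> substrate=3 bound=4 product=0
t=4: arr=3 -> substrate=3 bound=4 product=3
t=5: arr=0 -> substrate=3 bound=4 product=3
t=6: arr=0 -> substrate=2 bound=4 product=4
t=7: arr=3 -> substrate=5 bound=4 product=4
t=8: arr=0 -> substrate=2 bound=4 product=7

Answer: 7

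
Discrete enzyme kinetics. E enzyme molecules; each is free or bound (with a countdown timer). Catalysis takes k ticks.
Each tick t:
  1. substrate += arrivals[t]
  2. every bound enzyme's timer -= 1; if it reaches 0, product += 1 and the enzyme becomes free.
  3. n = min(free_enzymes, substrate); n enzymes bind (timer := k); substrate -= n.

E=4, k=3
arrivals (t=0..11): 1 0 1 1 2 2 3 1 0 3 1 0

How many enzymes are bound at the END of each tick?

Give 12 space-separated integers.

Answer: 1 1 2 2 4 4 4 4 4 4 4 4

Derivation:
t=0: arr=1 -> substrate=0 bound=1 product=0
t=1: arr=0 -> substrate=0 bound=1 product=0
t=2: arr=1 -> substrate=0 bound=2 product=0
t=3: arr=1 -> substrate=0 bound=2 product=1
t=4: arr=2 -> substrate=0 bound=4 product=1
t=5: arr=2 -> substrate=1 bound=4 product=2
t=6: arr=3 -> substrate=3 bound=4 product=3
t=7: arr=1 -> substrate=2 bound=4 product=5
t=8: arr=0 -> substrate=1 bound=4 product=6
t=9: arr=3 -> substrate=3 bound=4 product=7
t=10: arr=1 -> substrate=2 bound=4 product=9
t=11: arr=0 -> substrate=1 bound=4 product=10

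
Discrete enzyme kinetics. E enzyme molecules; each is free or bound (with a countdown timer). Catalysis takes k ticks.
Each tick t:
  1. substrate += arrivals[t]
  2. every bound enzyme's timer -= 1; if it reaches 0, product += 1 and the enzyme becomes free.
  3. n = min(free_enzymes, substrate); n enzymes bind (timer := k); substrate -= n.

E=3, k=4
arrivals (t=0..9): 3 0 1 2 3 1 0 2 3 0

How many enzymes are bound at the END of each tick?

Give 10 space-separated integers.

t=0: arr=3 -> substrate=0 bound=3 product=0
t=1: arr=0 -> substrate=0 bound=3 product=0
t=2: arr=1 -> substrate=1 bound=3 product=0
t=3: arr=2 -> substrate=3 bound=3 product=0
t=4: arr=3 -> substrate=3 bound=3 product=3
t=5: arr=1 -> substrate=4 bound=3 product=3
t=6: arr=0 -> substrate=4 bound=3 product=3
t=7: arr=2 -> substrate=6 bound=3 product=3
t=8: arr=3 -> substrate=6 bound=3 product=6
t=9: arr=0 -> substrate=6 bound=3 product=6

Answer: 3 3 3 3 3 3 3 3 3 3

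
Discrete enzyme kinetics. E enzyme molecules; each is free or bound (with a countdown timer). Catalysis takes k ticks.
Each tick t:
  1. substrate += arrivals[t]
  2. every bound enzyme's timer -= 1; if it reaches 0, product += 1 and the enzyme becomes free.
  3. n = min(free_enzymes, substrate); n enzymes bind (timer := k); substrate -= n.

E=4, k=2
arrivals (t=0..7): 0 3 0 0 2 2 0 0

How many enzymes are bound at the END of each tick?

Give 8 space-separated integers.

t=0: arr=0 -> substrate=0 bound=0 product=0
t=1: arr=3 -> substrate=0 bound=3 product=0
t=2: arr=0 -> substrate=0 bound=3 product=0
t=3: arr=0 -> substrate=0 bound=0 product=3
t=4: arr=2 -> substrate=0 bound=2 product=3
t=5: arr=2 -> substrate=0 bound=4 product=3
t=6: arr=0 -> substrate=0 bound=2 product=5
t=7: arr=0 -> substrate=0 bound=0 product=7

Answer: 0 3 3 0 2 4 2 0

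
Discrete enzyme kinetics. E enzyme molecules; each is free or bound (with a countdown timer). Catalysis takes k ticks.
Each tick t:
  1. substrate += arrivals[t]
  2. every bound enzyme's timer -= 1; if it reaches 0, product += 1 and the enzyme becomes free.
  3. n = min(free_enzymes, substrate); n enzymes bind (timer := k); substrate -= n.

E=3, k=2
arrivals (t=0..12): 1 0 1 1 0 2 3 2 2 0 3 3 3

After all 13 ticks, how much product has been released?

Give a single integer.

t=0: arr=1 -> substrate=0 bound=1 product=0
t=1: arr=0 -> substrate=0 bound=1 product=0
t=2: arr=1 -> substrate=0 bound=1 product=1
t=3: arr=1 -> substrate=0 bound=2 product=1
t=4: arr=0 -> substrate=0 bound=1 product=2
t=5: arr=2 -> substrate=0 bound=2 product=3
t=6: arr=3 -> substrate=2 bound=3 product=3
t=7: arr=2 -> substrate=2 bound=3 product=5
t=8: arr=2 -> substrate=3 bound=3 product=6
t=9: arr=0 -> substrate=1 bound=3 product=8
t=10: arr=3 -> substrate=3 bound=3 product=9
t=11: arr=3 -> substrate=4 bound=3 product=11
t=12: arr=3 -> substrate=6 bound=3 product=12

Answer: 12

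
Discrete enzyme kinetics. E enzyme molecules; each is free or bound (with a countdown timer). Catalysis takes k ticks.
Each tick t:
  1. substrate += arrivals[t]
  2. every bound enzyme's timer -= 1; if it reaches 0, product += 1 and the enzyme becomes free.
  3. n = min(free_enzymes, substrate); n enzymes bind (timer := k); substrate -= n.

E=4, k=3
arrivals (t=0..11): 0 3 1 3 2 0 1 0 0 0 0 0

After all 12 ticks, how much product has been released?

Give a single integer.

Answer: 10

Derivation:
t=0: arr=0 -> substrate=0 bound=0 product=0
t=1: arr=3 -> substrate=0 bound=3 product=0
t=2: arr=1 -> substrate=0 bound=4 product=0
t=3: arr=3 -> substrate=3 bound=4 product=0
t=4: arr=2 -> substrate=2 bound=4 product=3
t=5: arr=0 -> substrate=1 bound=4 product=4
t=6: arr=1 -> substrate=2 bound=4 product=4
t=7: arr=0 -> substrate=0 bound=3 product=7
t=8: arr=0 -> substrate=0 bound=2 product=8
t=9: arr=0 -> substrate=0 bound=2 product=8
t=10: arr=0 -> substrate=0 bound=0 product=10
t=11: arr=0 -> substrate=0 bound=0 product=10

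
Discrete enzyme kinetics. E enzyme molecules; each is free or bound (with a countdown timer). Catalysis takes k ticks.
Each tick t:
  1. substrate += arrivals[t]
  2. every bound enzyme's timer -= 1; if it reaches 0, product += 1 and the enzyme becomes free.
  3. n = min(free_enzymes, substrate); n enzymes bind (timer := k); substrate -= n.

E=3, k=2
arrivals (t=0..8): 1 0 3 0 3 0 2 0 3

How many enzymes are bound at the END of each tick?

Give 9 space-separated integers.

Answer: 1 1 3 3 3 3 2 2 3

Derivation:
t=0: arr=1 -> substrate=0 bound=1 product=0
t=1: arr=0 -> substrate=0 bound=1 product=0
t=2: arr=3 -> substrate=0 bound=3 product=1
t=3: arr=0 -> substrate=0 bound=3 product=1
t=4: arr=3 -> substrate=0 bound=3 product=4
t=5: arr=0 -> substrate=0 bound=3 product=4
t=6: arr=2 -> substrate=0 bound=2 product=7
t=7: arr=0 -> substrate=0 bound=2 product=7
t=8: arr=3 -> substrate=0 bound=3 product=9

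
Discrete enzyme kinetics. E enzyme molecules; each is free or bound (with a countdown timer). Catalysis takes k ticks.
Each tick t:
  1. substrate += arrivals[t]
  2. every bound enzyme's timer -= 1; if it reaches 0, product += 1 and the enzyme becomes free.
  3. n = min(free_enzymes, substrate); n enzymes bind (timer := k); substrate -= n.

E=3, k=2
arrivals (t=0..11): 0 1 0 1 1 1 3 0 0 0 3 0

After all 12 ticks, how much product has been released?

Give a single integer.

t=0: arr=0 -> substrate=0 bound=0 product=0
t=1: arr=1 -> substrate=0 bound=1 product=0
t=2: arr=0 -> substrate=0 bound=1 product=0
t=3: arr=1 -> substrate=0 bound=1 product=1
t=4: arr=1 -> substrate=0 bound=2 product=1
t=5: arr=1 -> substrate=0 bound=2 product=2
t=6: arr=3 -> substrate=1 bound=3 product=3
t=7: arr=0 -> substrate=0 bound=3 product=4
t=8: arr=0 -> substrate=0 bound=1 product=6
t=9: arr=0 -> substrate=0 bound=0 product=7
t=10: arr=3 -> substrate=0 bound=3 product=7
t=11: arr=0 -> substrate=0 bound=3 product=7

Answer: 7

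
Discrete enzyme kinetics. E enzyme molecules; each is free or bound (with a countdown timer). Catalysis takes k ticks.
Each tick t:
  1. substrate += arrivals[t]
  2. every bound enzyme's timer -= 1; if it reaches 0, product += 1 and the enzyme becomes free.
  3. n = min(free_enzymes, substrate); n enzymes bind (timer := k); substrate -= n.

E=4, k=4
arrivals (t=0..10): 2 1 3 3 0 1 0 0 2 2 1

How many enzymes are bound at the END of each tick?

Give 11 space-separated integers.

t=0: arr=2 -> substrate=0 bound=2 product=0
t=1: arr=1 -> substrate=0 bound=3 product=0
t=2: arr=3 -> substrate=2 bound=4 product=0
t=3: arr=3 -> substrate=5 bound=4 product=0
t=4: arr=0 -> substrate=3 bound=4 product=2
t=5: arr=1 -> substrate=3 bound=4 product=3
t=6: arr=0 -> substrate=2 bound=4 product=4
t=7: arr=0 -> substrate=2 bound=4 product=4
t=8: arr=2 -> substrate=2 bound=4 product=6
t=9: arr=2 -> substrate=3 bound=4 product=7
t=10: arr=1 -> substrate=3 bound=4 product=8

Answer: 2 3 4 4 4 4 4 4 4 4 4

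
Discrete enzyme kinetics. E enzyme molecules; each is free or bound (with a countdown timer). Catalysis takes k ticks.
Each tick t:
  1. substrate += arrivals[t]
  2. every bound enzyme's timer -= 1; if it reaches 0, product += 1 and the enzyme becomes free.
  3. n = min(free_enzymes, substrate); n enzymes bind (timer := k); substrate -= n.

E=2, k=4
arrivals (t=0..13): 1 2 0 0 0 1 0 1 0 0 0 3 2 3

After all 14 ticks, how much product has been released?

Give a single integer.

Answer: 5

Derivation:
t=0: arr=1 -> substrate=0 bound=1 product=0
t=1: arr=2 -> substrate=1 bound=2 product=0
t=2: arr=0 -> substrate=1 bound=2 product=0
t=3: arr=0 -> substrate=1 bound=2 product=0
t=4: arr=0 -> substrate=0 bound=2 product=1
t=5: arr=1 -> substrate=0 bound=2 product=2
t=6: arr=0 -> substrate=0 bound=2 product=2
t=7: arr=1 -> substrate=1 bound=2 product=2
t=8: arr=0 -> substrate=0 bound=2 product=3
t=9: arr=0 -> substrate=0 bound=1 product=4
t=10: arr=0 -> substrate=0 bound=1 product=4
t=11: arr=3 -> substrate=2 bound=2 product=4
t=12: arr=2 -> substrate=3 bound=2 product=5
t=13: arr=3 -> substrate=6 bound=2 product=5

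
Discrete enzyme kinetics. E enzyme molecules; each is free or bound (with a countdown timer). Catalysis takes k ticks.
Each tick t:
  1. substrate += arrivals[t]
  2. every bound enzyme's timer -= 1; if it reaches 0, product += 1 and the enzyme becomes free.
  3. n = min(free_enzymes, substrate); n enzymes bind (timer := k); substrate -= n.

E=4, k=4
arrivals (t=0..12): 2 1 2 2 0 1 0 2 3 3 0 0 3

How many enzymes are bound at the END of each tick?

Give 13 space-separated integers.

t=0: arr=2 -> substrate=0 bound=2 product=0
t=1: arr=1 -> substrate=0 bound=3 product=0
t=2: arr=2 -> substrate=1 bound=4 product=0
t=3: arr=2 -> substrate=3 bound=4 product=0
t=4: arr=0 -> substrate=1 bound=4 product=2
t=5: arr=1 -> substrate=1 bound=4 product=3
t=6: arr=0 -> substrate=0 bound=4 product=4
t=7: arr=2 -> substrate=2 bound=4 product=4
t=8: arr=3 -> substrate=3 bound=4 product=6
t=9: arr=3 -> substrate=5 bound=4 product=7
t=10: arr=0 -> substrate=4 bound=4 product=8
t=11: arr=0 -> substrate=4 bound=4 product=8
t=12: arr=3 -> substrate=5 bound=4 product=10

Answer: 2 3 4 4 4 4 4 4 4 4 4 4 4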